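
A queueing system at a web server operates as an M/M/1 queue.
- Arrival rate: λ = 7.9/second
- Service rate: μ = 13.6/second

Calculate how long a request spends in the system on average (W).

First, compute utilization: ρ = λ/μ = 7.9/13.6 = 0.5809
For M/M/1: W = 1/(μ-λ)
W = 1/(13.6-7.9) = 1/5.70
W = 0.1754 seconds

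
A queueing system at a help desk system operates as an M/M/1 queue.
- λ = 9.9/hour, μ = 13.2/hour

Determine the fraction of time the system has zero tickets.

ρ = λ/μ = 9.9/13.2 = 0.7500
P(0) = 1 - ρ = 1 - 0.7500 = 0.2500
The server is idle 25.00% of the time.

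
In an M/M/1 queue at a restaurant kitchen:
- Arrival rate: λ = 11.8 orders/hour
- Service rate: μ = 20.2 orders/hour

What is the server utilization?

Server utilization: ρ = λ/μ
ρ = 11.8/20.2 = 0.5842
The server is busy 58.42% of the time.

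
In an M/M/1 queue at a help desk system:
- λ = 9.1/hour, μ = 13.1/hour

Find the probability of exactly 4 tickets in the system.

ρ = λ/μ = 9.1/13.1 = 0.69466
P(n) = (1-ρ)ρⁿ
P(4) = (1-0.69466) × 0.69466^4
P(4) = 0.3053 × 0.2329
P(4) = 0.07110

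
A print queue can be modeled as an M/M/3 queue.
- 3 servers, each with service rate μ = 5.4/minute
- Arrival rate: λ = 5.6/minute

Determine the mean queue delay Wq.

Traffic intensity: ρ = λ/(cμ) = 5.6/(3×5.4) = 0.3457
Since ρ = 0.3457 < 1, system is stable.
Offered load a = λ/μ = cρ = 5.6/5.4 = 1.0370
P₀ = [ Σₙ₌₀^2 aⁿ/n! + a^3/(3!(1-ρ)) ]⁻¹
Σ = a^0/0! + a^1/1! + a^2/2! = 1.00000 + 1.03704 + 0.537723 = 2.5748
a^3/(3!(1-ρ)) = 1.1153/(6 × 0.6543) = 0.2841
P₀ = 1/(2.5748 + 0.2841) = 0.3498
Lq = P₀·a^3·ρ / (3!(1-ρ)²) = 0.34979 × 1.1153 × 0.34568 / (6 × 0.42814) = 0.05250
Wq = Lq/λ = 0.052497/5.6 = 0.009374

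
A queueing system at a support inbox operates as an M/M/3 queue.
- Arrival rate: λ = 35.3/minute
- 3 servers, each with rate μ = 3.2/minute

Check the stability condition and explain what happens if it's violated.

Stability requires ρ = λ/(cμ) < 1
ρ = 35.3/(3 × 3.2) = 35.3/9.60 = 3.6771
Since 3.6771 ≥ 1, the system is UNSTABLE.
Need c > λ/μ = 35.3/3.2 = 11.03.
Minimum servers needed: c = 12.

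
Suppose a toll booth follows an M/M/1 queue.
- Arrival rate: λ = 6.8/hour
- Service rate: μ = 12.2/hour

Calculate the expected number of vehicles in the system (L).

ρ = λ/μ = 6.8/12.2 = 0.5574
For M/M/1: L = λ/(μ-λ)
L = 6.8/(12.2-6.8) = 6.8/5.40
L = 1.2593 vehicles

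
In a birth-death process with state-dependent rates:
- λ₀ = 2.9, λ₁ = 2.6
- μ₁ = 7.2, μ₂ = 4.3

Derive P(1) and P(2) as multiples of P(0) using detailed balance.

Balance equations:
State 0: λ₀P₀ = μ₁P₁ → P₁ = (λ₀/μ₁)P₀ = (2.9/7.2)P₀ = 0.4028P₀
State 1: P₂ = (λ₀λ₁)/(μ₁μ₂)P₀ = (2.9×2.6)/(7.2×4.3)P₀ = 0.2435P₀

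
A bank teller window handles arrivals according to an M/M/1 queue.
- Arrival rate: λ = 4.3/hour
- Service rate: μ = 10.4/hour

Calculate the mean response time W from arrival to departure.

First, compute utilization: ρ = λ/μ = 4.3/10.4 = 0.4135
For M/M/1: W = 1/(μ-λ)
W = 1/(10.4-4.3) = 1/6.10
W = 0.1639 hours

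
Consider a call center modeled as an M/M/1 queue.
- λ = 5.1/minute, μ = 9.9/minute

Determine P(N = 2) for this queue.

ρ = λ/μ = 5.1/9.9 = 0.5152
P(n) = (1-ρ)ρⁿ
P(2) = (1-0.5152) × 0.5152^2
P(2) = 0.4848 × 0.2654
P(2) = 0.1287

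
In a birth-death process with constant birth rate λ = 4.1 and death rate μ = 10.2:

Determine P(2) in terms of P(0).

For constant rates: P(n)/P(0) = (λ/μ)^n
P(2)/P(0) = (4.1/10.2)^2 = 0.4020^2 = 0.1616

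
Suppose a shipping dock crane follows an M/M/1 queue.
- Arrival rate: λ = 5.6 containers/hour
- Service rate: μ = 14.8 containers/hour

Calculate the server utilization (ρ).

Server utilization: ρ = λ/μ
ρ = 5.6/14.8 = 0.3784
The server is busy 37.84% of the time.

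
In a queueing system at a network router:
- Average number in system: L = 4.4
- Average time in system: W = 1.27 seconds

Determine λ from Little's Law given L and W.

Little's Law: L = λW, so λ = L/W
λ = 4.4/1.27 = 3.4646 packets/second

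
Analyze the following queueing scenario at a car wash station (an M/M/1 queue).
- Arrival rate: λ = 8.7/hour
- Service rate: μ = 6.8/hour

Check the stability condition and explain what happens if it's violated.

Stability requires ρ = λ/(cμ) < 1
ρ = 8.7/(1 × 6.8) = 8.7/6.80 = 1.2794
Since 1.2794 ≥ 1, the system is UNSTABLE.
Queue grows without bound. Need μ > λ = 8.7.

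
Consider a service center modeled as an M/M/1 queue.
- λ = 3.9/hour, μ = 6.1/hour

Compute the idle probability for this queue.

ρ = λ/μ = 3.9/6.1 = 0.6393
P(0) = 1 - ρ = 1 - 0.6393 = 0.3607
The server is idle 36.07% of the time.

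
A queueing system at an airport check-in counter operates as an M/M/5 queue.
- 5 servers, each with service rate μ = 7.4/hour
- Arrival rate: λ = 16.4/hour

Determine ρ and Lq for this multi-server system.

Traffic intensity: ρ = λ/(cμ) = 16.4/(5×7.4) = 0.4432
Since ρ = 0.4432 < 1, system is stable.
Offered load a = λ/μ = cρ = 16.4/7.4 = 2.2162
P₀ = [ Σₙ₌₀^4 aⁿ/n! + a^5/(5!(1-ρ)) ]⁻¹
Σ = a^0/0! + a^1/1! + a^2/2! + a^3/3! + a^4/4! = 1.0000 + 2.2162 + 2.4558 + 1.8142 + 1.0052 = 8.4914
a^5/(5!(1-ρ)) = 53.4639/(120 × 0.5568) = 0.8002
P₀ = 1/(8.4914 + 0.8002) = 0.1076
Lq = P₀·a^5·ρ / (5!(1-ρ)²) = 0.10762 × 53.4639 × 0.44324 / (120 × 0.30998) = 0.06856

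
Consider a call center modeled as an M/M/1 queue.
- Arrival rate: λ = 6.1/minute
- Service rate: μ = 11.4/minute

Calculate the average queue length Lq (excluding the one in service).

ρ = λ/μ = 6.1/11.4 = 0.5351
For M/M/1: Lq = λ²/(μ(μ-λ))
Lq = 37.21/(11.4 × 5.30)
Lq = 0.6159 calls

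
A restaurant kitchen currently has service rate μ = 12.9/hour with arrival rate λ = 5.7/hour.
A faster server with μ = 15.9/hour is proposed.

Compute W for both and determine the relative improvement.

System 1: ρ₁ = 5.7/12.9 = 0.4419, W₁ = 1/(12.9-5.7) = 0.13889
System 2: ρ₂ = 5.7/15.9 = 0.3585, W₂ = 1/(15.9-5.7) = 0.098039
Improvement: (W₁-W₂)/W₁ = (0.13889-0.098039)/0.13889 = 29.41%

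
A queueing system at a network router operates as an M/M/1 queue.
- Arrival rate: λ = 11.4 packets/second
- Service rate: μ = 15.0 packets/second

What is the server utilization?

Server utilization: ρ = λ/μ
ρ = 11.4/15.0 = 0.7600
The server is busy 76.00% of the time.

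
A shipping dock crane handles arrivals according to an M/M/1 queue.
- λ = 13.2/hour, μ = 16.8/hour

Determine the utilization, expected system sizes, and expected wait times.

Step 1: ρ = λ/μ = 13.2/16.8 = 0.7857
Step 2: L = λ/(μ-λ) = 13.2/3.60 = 3.6667
Step 3: Lq = λ²/(μ(μ-λ)) = 174.24/(16.8×3.60) = 2.8810
Step 4: W = 1/(μ-λ) = 1/3.60 = 0.27778
Step 5: Wq = λ/(μ(μ-λ)) = 13.2/(16.8×3.60) = 0.2183
Step 6: P(0) = 1-ρ = 0.2143
Verify: L = λW = 13.2×0.27778 = 3.6667 ✔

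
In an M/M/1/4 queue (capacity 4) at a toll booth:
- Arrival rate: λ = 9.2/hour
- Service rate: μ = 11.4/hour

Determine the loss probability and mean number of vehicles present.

ρ = λ/μ = 9.2/11.4 = 0.8070
P₀ = (1-ρ)/(1-ρ^(K+1)) = (1-0.8070)/(1-0.8070^5) = 0.1930/0.6577 = 0.2934
P_K = P₀×ρ^K = 0.29343 × 0.8070^4 = 0.29343 × 0.42413 = 0.1245
Blocking probability P_4 = 0.1245 (12.45%)
L = ρ[1 - (K+1)ρ^K + Kρ^(K+1)] / [(1-ρ)(1-ρ^(K+1))]
L = 0.8070 × (1 - 5×0.424125 + 4×0.342269) / ((1 - 0.8070) × (1 - 0.342269)) = 1.5795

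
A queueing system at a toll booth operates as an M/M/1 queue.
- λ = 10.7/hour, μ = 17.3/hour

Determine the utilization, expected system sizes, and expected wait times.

Step 1: ρ = λ/μ = 10.7/17.3 = 0.6185
Step 2: L = λ/(μ-λ) = 10.7/6.60 = 1.6212
Step 3: Lq = λ²/(μ(μ-λ)) = 114.49/(17.3×6.60) = 1.0027
Step 4: W = 1/(μ-λ) = 1/6.60 = 0.151515
Step 5: Wq = λ/(μ(μ-λ)) = 10.7/(17.3×6.60) = 0.09371
Step 6: P(0) = 1-ρ = 0.3815
Verify: L = λW = 10.7×0.151515 = 1.6212 ✔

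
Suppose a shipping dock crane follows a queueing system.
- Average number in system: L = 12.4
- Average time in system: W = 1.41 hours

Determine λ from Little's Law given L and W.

Little's Law: L = λW, so λ = L/W
λ = 12.4/1.41 = 8.7943 containers/hour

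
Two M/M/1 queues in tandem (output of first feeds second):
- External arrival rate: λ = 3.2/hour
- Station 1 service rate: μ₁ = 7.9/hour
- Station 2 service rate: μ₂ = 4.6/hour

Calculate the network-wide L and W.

By Jackson's theorem, each station behaves as independent M/M/1.
Station 1: ρ₁ = 3.2/7.9 = 0.4051, L₁ = ρ₁/(1-ρ₁) = λ/(μ₁-λ) = 3.2/4.70 = 0.6809
Station 2: ρ₂ = 3.2/4.6 = 0.6957, L₂ = ρ₂/(1-ρ₂) = λ/(μ₂-λ) = 3.2/1.40 = 2.2857
Total: L = L₁ + L₂ = 0.6809 + 2.2857 = 2.9666
W = L/λ = 2.9666/3.2 = 0.9271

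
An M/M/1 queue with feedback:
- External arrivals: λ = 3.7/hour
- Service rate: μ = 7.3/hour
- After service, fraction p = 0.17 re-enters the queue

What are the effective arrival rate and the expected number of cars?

Effective arrival rate: λ_eff = λ/(1-p) = 3.7/(1-0.17) = 3.7/0.83 = 4.45783
ρ = λ_eff/μ = 4.45783/7.3 = 0.610662
L = ρ/(1-ρ) = 0.610662/(1-0.610662) = 1.5685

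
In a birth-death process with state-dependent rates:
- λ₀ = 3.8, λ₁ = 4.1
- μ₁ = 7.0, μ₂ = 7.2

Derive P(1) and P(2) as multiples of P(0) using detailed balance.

Balance equations:
State 0: λ₀P₀ = μ₁P₁ → P₁ = (λ₀/μ₁)P₀ = (3.8/7.0)P₀ = 0.5429P₀
State 1: P₂ = (λ₀λ₁)/(μ₁μ₂)P₀ = (3.8×4.1)/(7.0×7.2)P₀ = 0.3091P₀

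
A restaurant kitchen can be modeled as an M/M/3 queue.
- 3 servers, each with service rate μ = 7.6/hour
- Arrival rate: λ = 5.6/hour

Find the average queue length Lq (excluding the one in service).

Traffic intensity: ρ = λ/(cμ) = 5.6/(3×7.6) = 0.2456
Since ρ = 0.2456 < 1, system is stable.
Offered load a = λ/μ = cρ = 5.6/7.6 = 0.7368
P₀ = [ Σₙ₌₀^2 aⁿ/n! + a^3/(3!(1-ρ)) ]⁻¹
Σ = a^0/0! + a^1/1! + a^2/2! = 1.0000 + 0.7368 + 0.2715 = 2.0083
a^3/(3!(1-ρ)) = 0.40006/(6 × 0.75439) = 0.08838
P₀ = 1/(2.0083 + 0.08838) = 0.4769
Lq = P₀·a^3·ρ / (3!(1-ρ)²) = 0.4769 × 0.4001 × 0.2456 / (6 × 0.5691) = 0.01372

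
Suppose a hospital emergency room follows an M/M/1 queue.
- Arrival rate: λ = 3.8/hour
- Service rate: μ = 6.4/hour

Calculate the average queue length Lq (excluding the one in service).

ρ = λ/μ = 3.8/6.4 = 0.5937
For M/M/1: Lq = λ²/(μ(μ-λ))
Lq = 14.44/(6.4 × 2.60)
Lq = 0.8678 patients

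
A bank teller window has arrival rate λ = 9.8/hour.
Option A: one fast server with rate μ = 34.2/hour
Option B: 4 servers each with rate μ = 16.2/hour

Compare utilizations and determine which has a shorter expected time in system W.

Option A: single server μ = 34.2 (M/M/1)
  ρ_A = 9.8/34.2 = 0.2865
  W_A = 1/(μ-λ) = 1/(34.2-9.8) = 1/24.40 = 0.04098

Option B: 4 servers μ = 16.2 (M/M/4)
  ρ_B = λ/(cμ) = 9.8/(4×16.2) = 0.1512
  Offered load a = λ/μ = cρ = 9.8/16.2 = 0.6049
  P₀ = [ Σₙ₌₀^3 aⁿ/n! + a^4/(4!(1-ρ)) ]⁻¹
  Σ = a^0/0! + a^1/1! + a^2/2! + a^3/3! = 1.0000 + 0.6049 + 0.1830 + 0.03690 = 1.8248
  a^4/(4!(1-ρ)) = 0.13392/(24 × 0.84877) = 0.006574
  P₀ = 1/(1.8248 + 0.006574) = 0.5460
  Lq = P₀·a^4·ρ / (4!(1-ρ)²) = 0.54604 × 0.13392 × 0.15123 / (24 × 0.72040) = 0.0006396
  Wq_B = Lq/λ = 0.00063963/9.8 = 0.000065268
  W_B = Wq_B + 1/μ = 0.000065268 + 0.061728 = 0.06179

Since W_A = 0.04098 < W_B = 0.06179, Option A (single fast server) has the shorter time in system.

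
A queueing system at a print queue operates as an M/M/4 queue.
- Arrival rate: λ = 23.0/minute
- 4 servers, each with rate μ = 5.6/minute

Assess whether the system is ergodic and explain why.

Stability requires ρ = λ/(cμ) < 1
ρ = 23.0/(4 × 5.6) = 23.0/22.40 = 1.0268
Since 1.0268 ≥ 1, the system is UNSTABLE.
Need c > λ/μ = 23.0/5.6 = 4.11.
Minimum servers needed: c = 5.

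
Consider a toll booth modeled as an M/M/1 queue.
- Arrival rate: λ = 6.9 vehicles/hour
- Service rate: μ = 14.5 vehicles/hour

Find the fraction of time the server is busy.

Server utilization: ρ = λ/μ
ρ = 6.9/14.5 = 0.4759
The server is busy 47.59% of the time.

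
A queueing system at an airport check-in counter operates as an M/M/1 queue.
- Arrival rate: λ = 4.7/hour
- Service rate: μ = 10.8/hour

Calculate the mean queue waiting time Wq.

First, compute utilization: ρ = λ/μ = 4.7/10.8 = 0.4352
For M/M/1: Wq = λ/(μ(μ-λ))
Wq = 4.7/(10.8 × (10.8-4.7))
Wq = 4.7/(10.8 × 6.10)
Wq = 0.07134 hours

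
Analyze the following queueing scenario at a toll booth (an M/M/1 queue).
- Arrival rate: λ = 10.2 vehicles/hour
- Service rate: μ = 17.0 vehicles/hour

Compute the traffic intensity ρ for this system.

Server utilization: ρ = λ/μ
ρ = 10.2/17.0 = 0.6000
The server is busy 60.00% of the time.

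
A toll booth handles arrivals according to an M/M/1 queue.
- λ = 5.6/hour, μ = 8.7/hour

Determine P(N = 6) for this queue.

ρ = λ/μ = 5.6/8.7 = 0.64368
P(n) = (1-ρ)ρⁿ
P(6) = (1-0.64368) × 0.64368^6
P(6) = 0.3563 × 0.07112
P(6) = 0.02534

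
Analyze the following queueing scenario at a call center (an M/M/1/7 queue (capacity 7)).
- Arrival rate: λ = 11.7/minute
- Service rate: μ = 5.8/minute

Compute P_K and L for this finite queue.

ρ = λ/μ = 11.7/5.8 = 2.01724
P₀ = (1-ρ)/(1-ρ^(K+1)) = (1-2.01724)/(1-2.01724^8) = -1.0172/-273.1957 = 0.003723
P_K = P₀×ρ^K = 0.003723 × 2.01724^7 = 0.003723 × 135.9261 = 0.5061
Blocking probability P_7 = 0.5061 (50.61%)
L = ρ[1 - (K+1)ρ^K + Kρ^(K+1)] / [(1-ρ)(1-ρ^(K+1))]
L = 2.01724 × (1 - 8×135.9261 + 7×274.1957) / ((1 - 2.01724) × (1 - 274.1957)) = 6.0462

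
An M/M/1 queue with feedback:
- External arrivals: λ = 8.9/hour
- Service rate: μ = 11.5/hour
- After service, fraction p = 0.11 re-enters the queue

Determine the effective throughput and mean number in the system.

Effective arrival rate: λ_eff = λ/(1-p) = 8.9/(1-0.11) = 8.9/0.89 = 10.0000
ρ = λ_eff/μ = 10.0000/11.5 = 0.869565
L = ρ/(1-ρ) = 0.869565/(1-0.869565) = 6.6667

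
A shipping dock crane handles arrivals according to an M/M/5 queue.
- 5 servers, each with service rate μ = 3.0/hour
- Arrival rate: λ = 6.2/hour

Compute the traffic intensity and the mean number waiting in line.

Traffic intensity: ρ = λ/(cμ) = 6.2/(5×3.0) = 0.4133
Since ρ = 0.4133 < 1, system is stable.
Offered load a = λ/μ = cρ = 6.2/3.0 = 2.0667
P₀ = [ Σₙ₌₀^4 aⁿ/n! + a^5/(5!(1-ρ)) ]⁻¹
Σ = a^0/0! + a^1/1! + a^2/2! + a^3/3! + a^4/4! = 1.00000 + 2.06667 + 2.13556 + 1.47116 + 0.760100 = 7.4335
a^5/(5!(1-ρ)) = 37.7009/(120 × 0.5867) = 0.5355
P₀ = 1/(7.4335 + 0.5355) = 0.1255
Lq = P₀·a^5·ρ / (5!(1-ρ)²) = 0.12549 × 37.7009 × 0.41333 / (120 × 0.34418) = 0.04735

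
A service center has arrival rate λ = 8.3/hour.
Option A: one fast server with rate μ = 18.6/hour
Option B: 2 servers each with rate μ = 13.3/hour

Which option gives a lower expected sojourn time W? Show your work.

Option A: single server μ = 18.6 (M/M/1)
  ρ_A = 8.3/18.6 = 0.4462
  W_A = 1/(μ-λ) = 1/(18.6-8.3) = 1/10.30 = 0.09709

Option B: 2 servers μ = 13.3 (M/M/2)
  ρ_B = λ/(cμ) = 8.3/(2×13.3) = 0.3120
  Offered load a = λ/μ = cρ = 8.3/13.3 = 0.6241
  P₀ = [ Σₙ₌₀^1 aⁿ/n! + a^2/(2!(1-ρ)) ]⁻¹
  Σ = a^0/0! + a^1/1! = 1.0000 + 0.6241 = 1.6241
  a^2/(2!(1-ρ)) = 0.38945/(2 × 0.68797) = 0.2830
  P₀ = 1/(1.6241 + 0.2830) = 0.5244
  Lq = P₀·a^2·ρ / (2!(1-ρ)²) = 0.52436 × 0.38945 × 0.31203 / (2 × 0.47330) = 0.06731
  Wq_B = Lq/λ = 0.06731/8.3 = 0.008110
  W_B = Wq_B + 1/μ = 0.008110 + 0.07519 = 0.08330

Since W_B = 0.08330 < W_A = 0.09709, Option B (multiple servers) has the shorter time in system.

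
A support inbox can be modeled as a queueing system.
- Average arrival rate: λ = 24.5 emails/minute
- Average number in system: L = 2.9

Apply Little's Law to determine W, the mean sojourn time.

Little's Law: L = λW, so W = L/λ
W = 2.9/24.5 = 0.1184 minutes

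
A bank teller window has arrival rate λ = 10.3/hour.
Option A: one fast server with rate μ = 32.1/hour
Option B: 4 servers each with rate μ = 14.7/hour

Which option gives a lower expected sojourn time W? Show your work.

Option A: single server μ = 32.1 (M/M/1)
  ρ_A = 10.3/32.1 = 0.3209
  W_A = 1/(μ-λ) = 1/(32.1-10.3) = 1/21.80 = 0.04587

Option B: 4 servers μ = 14.7 (M/M/4)
  ρ_B = λ/(cμ) = 10.3/(4×14.7) = 0.1752
  Offered load a = λ/μ = cρ = 10.3/14.7 = 0.7007
  P₀ = [ Σₙ₌₀^3 aⁿ/n! + a^4/(4!(1-ρ)) ]⁻¹
  Σ = a^0/0! + a^1/1! + a^2/2! + a^3/3! = 1.0000 + 0.7007 + 0.2455 + 0.05733 = 2.0035
  a^4/(4!(1-ρ)) = 0.24103/(24 × 0.82483) = 0.01218
  P₀ = 1/(2.0035 + 0.01218) = 0.4961
  Lq = P₀·a^4·ρ / (4!(1-ρ)²) = 0.4961 × 0.2410 × 0.1752 / (24 × 0.6803) = 0.001283
  Wq_B = Lq/λ = 0.00128286/10.3 = 0.0001245
  W_B = Wq_B + 1/μ = 0.0001245 + 0.06803 = 0.06815

Since W_A = 0.04587 < W_B = 0.06815, Option A (single fast server) has the shorter time in system.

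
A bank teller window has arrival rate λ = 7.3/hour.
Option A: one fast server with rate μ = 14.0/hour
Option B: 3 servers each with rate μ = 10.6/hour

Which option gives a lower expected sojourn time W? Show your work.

Option A: single server μ = 14.0 (M/M/1)
  ρ_A = 7.3/14.0 = 0.5214
  W_A = 1/(μ-λ) = 1/(14.0-7.3) = 1/6.70 = 0.1493

Option B: 3 servers μ = 10.6 (M/M/3)
  ρ_B = λ/(cμ) = 7.3/(3×10.6) = 0.2296
  Offered load a = λ/μ = cρ = 7.3/10.6 = 0.6887
  P₀ = [ Σₙ₌₀^2 aⁿ/n! + a^3/(3!(1-ρ)) ]⁻¹
  Σ = a^0/0! + a^1/1! + a^2/2! = 1.0000 + 0.6887 + 0.2371 = 1.9258
  a^3/(3!(1-ρ)) = 0.3266/(6 × 0.7704) = 0.07066
  P₀ = 1/(1.9258 + 0.07066) = 0.5009
  Lq = P₀·a^3·ρ / (3!(1-ρ)²) = 0.5009 × 0.3266 × 0.2296 / (6 × 0.5936) = 0.01055
  Wq_B = Lq/λ = 0.01055/7.3 = 0.001445
  W_B = Wq_B + 1/μ = 0.001445 + 0.09434 = 0.09578

Since W_B = 0.09578 < W_A = 0.1493, Option B (multiple servers) has the shorter time in system.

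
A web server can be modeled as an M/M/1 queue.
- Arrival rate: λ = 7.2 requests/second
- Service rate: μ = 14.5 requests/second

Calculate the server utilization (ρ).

Server utilization: ρ = λ/μ
ρ = 7.2/14.5 = 0.4966
The server is busy 49.66% of the time.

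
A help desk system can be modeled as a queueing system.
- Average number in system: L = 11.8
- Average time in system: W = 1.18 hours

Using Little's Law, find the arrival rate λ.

Little's Law: L = λW, so λ = L/W
λ = 11.8/1.18 = 10.0000 tickets/hour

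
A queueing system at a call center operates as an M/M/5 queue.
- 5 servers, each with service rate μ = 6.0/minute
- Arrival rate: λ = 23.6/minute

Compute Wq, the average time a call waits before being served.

Traffic intensity: ρ = λ/(cμ) = 23.6/(5×6.0) = 0.7867
Since ρ = 0.7867 < 1, system is stable.
Offered load a = λ/μ = cρ = 23.6/6.0 = 3.9333
P₀ = [ Σₙ₌₀^4 aⁿ/n! + a^5/(5!(1-ρ)) ]⁻¹
Σ = a^0/0! + a^1/1! + a^2/2! + a^3/3! + a^4/4! = 1.0000 + 3.9333 + 7.7356 + 10.1422 + 9.9731 = 32.7842
a^5/(5!(1-ρ)) = 941.4641/(120 × 0.2133333) = 36.7759
P₀ = 1/(32.7842 + 36.7759) = 0.01438
Lq = P₀·a^5·ρ / (5!(1-ρ)²) = 0.014376 × 941.4641 × 0.78667 / (120 × 0.045511) = 1.9496
Wq = Lq/λ = 1.9496/23.6 = 0.08261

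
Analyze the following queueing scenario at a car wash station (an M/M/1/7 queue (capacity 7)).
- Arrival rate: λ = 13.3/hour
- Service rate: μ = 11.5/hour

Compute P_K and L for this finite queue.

ρ = λ/μ = 13.3/11.5 = 1.15652
P₀ = (1-ρ)/(1-ρ^(K+1)) = (1-1.15652)/(1-1.15652^8) = -0.15652/-2.2006 = 0.07113
P_K = P₀×ρ^K = 0.07113 × 1.15652^7 = 0.07113 × 2.7674 = 0.1968
Blocking probability P_7 = 0.1968 (19.68%)
L = ρ[1 - (K+1)ρ^K + Kρ^(K+1)] / [(1-ρ)(1-ρ^(K+1))]
L = 1.15652 × (1 - 8×2.767401 + 7×3.200554) / ((1 - 1.15652) × (1 - 3.200554)) = 4.2465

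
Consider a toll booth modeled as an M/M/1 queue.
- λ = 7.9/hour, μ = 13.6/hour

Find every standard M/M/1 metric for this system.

Step 1: ρ = λ/μ = 7.9/13.6 = 0.5809
Step 2: L = λ/(μ-λ) = 7.9/5.70 = 1.3860
Step 3: Lq = λ²/(μ(μ-λ)) = 62.41/(13.6×5.70) = 0.8051
Step 4: W = 1/(μ-λ) = 1/5.70 = 0.17544
Step 5: Wq = λ/(μ(μ-λ)) = 7.9/(13.6×5.70) = 0.1019
Step 6: P(0) = 1-ρ = 0.4191
Verify: L = λW = 7.9×0.17544 = 1.3860 ✔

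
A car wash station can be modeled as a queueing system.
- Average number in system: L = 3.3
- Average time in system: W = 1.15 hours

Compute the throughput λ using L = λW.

Little's Law: L = λW, so λ = L/W
λ = 3.3/1.15 = 2.8696 cars/hour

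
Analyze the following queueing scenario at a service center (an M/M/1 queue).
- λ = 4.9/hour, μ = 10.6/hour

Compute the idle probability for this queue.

ρ = λ/μ = 4.9/10.6 = 0.4623
P(0) = 1 - ρ = 1 - 0.4623 = 0.5377
The server is idle 53.77% of the time.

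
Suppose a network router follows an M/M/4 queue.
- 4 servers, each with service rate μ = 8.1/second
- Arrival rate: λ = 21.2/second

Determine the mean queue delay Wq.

Traffic intensity: ρ = λ/(cμ) = 21.2/(4×8.1) = 0.6543
Since ρ = 0.6543 < 1, system is stable.
Offered load a = λ/μ = cρ = 21.2/8.1 = 2.6173
P₀ = [ Σₙ₌₀^3 aⁿ/n! + a^4/(4!(1-ρ)) ]⁻¹
Σ = a^0/0! + a^1/1! + a^2/2! + a^3/3! = 1.0000 + 2.6173 + 3.4251 + 2.9881 = 10.0305
a^4/(4!(1-ρ)) = 46.9249/(24 × 0.34568) = 5.6561
P₀ = 1/(10.0305 + 5.6561) = 0.06375
Lq = P₀·a^4·ρ / (4!(1-ρ)²) = 0.06375 × 46.9249 × 0.6543 / (24 × 0.1195) = 0.6825
Wq = Lq/λ = 0.6825/21.2 = 0.03219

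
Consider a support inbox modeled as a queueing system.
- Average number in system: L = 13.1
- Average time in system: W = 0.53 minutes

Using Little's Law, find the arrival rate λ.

Little's Law: L = λW, so λ = L/W
λ = 13.1/0.53 = 24.7170 emails/minute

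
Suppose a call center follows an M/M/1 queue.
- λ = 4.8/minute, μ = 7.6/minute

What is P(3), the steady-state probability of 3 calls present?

ρ = λ/μ = 4.8/7.6 = 0.6316
P(n) = (1-ρ)ρⁿ
P(3) = (1-0.6316) × 0.6316^3
P(3) = 0.36840 × 0.25196
P(3) = 0.09282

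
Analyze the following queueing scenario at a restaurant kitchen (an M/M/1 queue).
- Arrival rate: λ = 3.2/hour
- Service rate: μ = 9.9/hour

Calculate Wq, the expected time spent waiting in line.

First, compute utilization: ρ = λ/μ = 3.2/9.9 = 0.3232
For M/M/1: Wq = λ/(μ(μ-λ))
Wq = 3.2/(9.9 × (9.9-3.2))
Wq = 3.2/(9.9 × 6.70)
Wq = 0.04824 hours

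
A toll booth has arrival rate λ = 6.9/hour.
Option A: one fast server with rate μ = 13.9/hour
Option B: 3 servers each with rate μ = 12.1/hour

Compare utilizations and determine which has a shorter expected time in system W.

Option A: single server μ = 13.9 (M/M/1)
  ρ_A = 6.9/13.9 = 0.4964
  W_A = 1/(μ-λ) = 1/(13.9-6.9) = 1/7.00 = 0.1429

Option B: 3 servers μ = 12.1 (M/M/3)
  ρ_B = λ/(cμ) = 6.9/(3×12.1) = 0.1901
  Offered load a = λ/μ = cρ = 6.9/12.1 = 0.5702
  P₀ = [ Σₙ₌₀^2 aⁿ/n! + a^3/(3!(1-ρ)) ]⁻¹
  Σ = a^0/0! + a^1/1! + a^2/2! = 1.0000 + 0.5702 + 0.1626 = 1.7328
  a^3/(3!(1-ρ)) = 0.18543/(6 × 0.80992) = 0.03816
  P₀ = 1/(1.7328 + 0.03816) = 0.5647
  Lq = P₀·a^3·ρ / (3!(1-ρ)²) = 0.5647 × 0.1854 × 0.1901 / (6 × 0.6560) = 0.005057
  Wq_B = Lq/λ = 0.0050569/6.9 = 0.00073288
  W_B = Wq_B + 1/μ = 0.00073288 + 0.082645 = 0.08338

Since W_B = 0.08338 < W_A = 0.1429, Option B (multiple servers) has the shorter time in system.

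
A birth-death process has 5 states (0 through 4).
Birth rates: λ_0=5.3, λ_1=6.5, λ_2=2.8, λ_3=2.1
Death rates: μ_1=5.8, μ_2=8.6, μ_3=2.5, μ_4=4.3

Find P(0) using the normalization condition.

Ratios P(n)/P(0) = (λ₀···λₙ₋₁)/(μ₁···μₙ):
P(1)/P(0) = (5.3)/(5.8) = 0.9138
P(2)/P(0) = (5.3×6.5)/(5.8×8.6) = 0.6907
P(3)/P(0) = (5.3×6.5×2.8)/(5.8×8.6×2.5) = 0.7735
P(4)/P(0) = (5.3×6.5×2.8×2.1)/(5.8×8.6×2.5×4.3) = 0.3778

Normalization: ∑ P(n) = 1
P(0) × (1.0000 + 0.9138 + 0.6907 + 0.7735 + 0.3778) = 1
P(0) × 3.7558 = 1
P(0) = 1/3.7558 = 0.2663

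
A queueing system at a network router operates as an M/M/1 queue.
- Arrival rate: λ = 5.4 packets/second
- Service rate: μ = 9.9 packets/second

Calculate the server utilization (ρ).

Server utilization: ρ = λ/μ
ρ = 5.4/9.9 = 0.5455
The server is busy 54.55% of the time.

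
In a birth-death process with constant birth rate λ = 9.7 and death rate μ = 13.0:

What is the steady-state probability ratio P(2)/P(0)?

For constant rates: P(n)/P(0) = (λ/μ)^n
P(2)/P(0) = (9.7/13.0)^2 = 0.74615^2 = 0.5567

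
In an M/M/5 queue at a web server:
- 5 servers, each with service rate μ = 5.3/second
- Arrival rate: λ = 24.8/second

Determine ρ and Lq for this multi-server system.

Traffic intensity: ρ = λ/(cμ) = 24.8/(5×5.3) = 0.9358
Since ρ = 0.9358 < 1, system is stable.
Offered load a = λ/μ = cρ = 24.8/5.3 = 4.6792
P₀ = [ Σₙ₌₀^4 aⁿ/n! + a^5/(5!(1-ρ)) ]⁻¹
Σ = a^0/0! + a^1/1! + a^2/2! + a^3/3! + a^4/4! = 1.00000 + 4.67925 + 10.9477 + 17.0756 + 19.9752 = 53.6778
a^5/(5!(1-ρ)) = 2243.2571/(120 × 0.06415094) = 291.4035
P₀ = 1/(53.6778 + 291.4035) = 0.002898
Lq = P₀·a^5·ρ / (5!(1-ρ)²) = 0.00289787 × 2243.2571 × 0.935849 / (120 × 0.00411534) = 12.3190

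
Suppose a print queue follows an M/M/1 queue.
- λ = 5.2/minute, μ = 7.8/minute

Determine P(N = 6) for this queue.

ρ = λ/μ = 5.2/7.8 = 0.66667
P(n) = (1-ρ)ρⁿ
P(6) = (1-0.66667) × 0.66667^6
P(6) = 0.3333 × 0.08779
P(6) = 0.02926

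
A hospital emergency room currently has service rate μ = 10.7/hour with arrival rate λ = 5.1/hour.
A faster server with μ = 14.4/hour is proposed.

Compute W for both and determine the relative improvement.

System 1: ρ₁ = 5.1/10.7 = 0.4766, W₁ = 1/(10.7-5.1) = 0.17857
System 2: ρ₂ = 5.1/14.4 = 0.3542, W₂ = 1/(14.4-5.1) = 0.10753
Improvement: (W₁-W₂)/W₁ = (0.17857-0.10753)/0.17857 = 39.78%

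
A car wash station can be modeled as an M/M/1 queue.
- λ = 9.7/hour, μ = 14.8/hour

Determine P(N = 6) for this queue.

ρ = λ/μ = 9.7/14.8 = 0.6554
P(n) = (1-ρ)ρⁿ
P(6) = (1-0.6554) × 0.6554^6
P(6) = 0.3446 × 0.07926
P(6) = 0.02731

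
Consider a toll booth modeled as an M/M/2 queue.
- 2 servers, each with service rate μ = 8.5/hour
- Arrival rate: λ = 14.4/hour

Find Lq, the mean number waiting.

Traffic intensity: ρ = λ/(cμ) = 14.4/(2×8.5) = 0.8471
Since ρ = 0.8471 < 1, system is stable.
Offered load a = λ/μ = cρ = 14.4/8.5 = 1.6941
P₀ = [ Σₙ₌₀^1 aⁿ/n! + a^2/(2!(1-ρ)) ]⁻¹
Σ = a^0/0! + a^1/1! = 1.0000 + 1.6941 = 2.6941
a^2/(2!(1-ρ)) = 2.8700/(2 × 0.15294) = 9.3828
P₀ = 1/(2.6941 + 9.3828) = 0.08280
Lq = P₀·a^2·ρ / (2!(1-ρ)²) = 0.082803 × 2.8700 × 0.84706 / (2 × 0.023391) = 4.3029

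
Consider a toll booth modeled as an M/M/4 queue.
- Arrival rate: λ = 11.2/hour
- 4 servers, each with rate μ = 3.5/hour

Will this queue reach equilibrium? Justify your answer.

Stability requires ρ = λ/(cμ) < 1
ρ = 11.2/(4 × 3.5) = 11.2/14.00 = 0.8000
Since 0.8000 < 1, the system is STABLE.
The servers are busy 80.00% of the time.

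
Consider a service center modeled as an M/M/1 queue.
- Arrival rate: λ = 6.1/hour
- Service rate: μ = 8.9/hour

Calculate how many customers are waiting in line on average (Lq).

ρ = λ/μ = 6.1/8.9 = 0.6854
For M/M/1: Lq = λ²/(μ(μ-λ))
Lq = 37.21/(8.9 × 2.80)
Lq = 1.4932 customers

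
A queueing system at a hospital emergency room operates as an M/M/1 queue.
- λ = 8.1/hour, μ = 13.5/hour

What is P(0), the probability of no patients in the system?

ρ = λ/μ = 8.1/13.5 = 0.6000
P(0) = 1 - ρ = 1 - 0.6000 = 0.4000
The server is idle 40.00% of the time.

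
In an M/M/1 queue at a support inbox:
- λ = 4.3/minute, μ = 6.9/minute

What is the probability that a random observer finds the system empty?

ρ = λ/μ = 4.3/6.9 = 0.6232
P(0) = 1 - ρ = 1 - 0.6232 = 0.3768
The server is idle 37.68% of the time.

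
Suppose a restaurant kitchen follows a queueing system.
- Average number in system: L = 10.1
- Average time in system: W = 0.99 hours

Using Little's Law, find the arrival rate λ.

Little's Law: L = λW, so λ = L/W
λ = 10.1/0.99 = 10.2020 orders/hour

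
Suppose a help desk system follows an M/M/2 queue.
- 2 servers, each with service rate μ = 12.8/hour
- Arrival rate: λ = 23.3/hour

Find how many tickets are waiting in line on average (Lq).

Traffic intensity: ρ = λ/(cμ) = 23.3/(2×12.8) = 0.9102
Since ρ = 0.9102 < 1, system is stable.
Offered load a = λ/μ = cρ = 23.3/12.8 = 1.8203
P₀ = [ Σₙ₌₀^1 aⁿ/n! + a^2/(2!(1-ρ)) ]⁻¹
Σ = a^0/0! + a^1/1! = 1.0000 + 1.8203 = 2.8203
a^2/(2!(1-ρ)) = 3.31354/(2 × 0.0898438) = 18.4406
P₀ = 1/(2.8203 + 18.4406) = 0.04703
Lq = P₀·a^2·ρ / (2!(1-ρ)²) = 0.047035 × 3.3135 × 0.91016 / (2 × 0.0080719) = 8.7866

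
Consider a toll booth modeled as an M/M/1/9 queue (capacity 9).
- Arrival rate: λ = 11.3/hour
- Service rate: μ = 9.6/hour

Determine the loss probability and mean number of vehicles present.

ρ = λ/μ = 11.3/9.6 = 1.177083
P₀ = (1-ρ)/(1-ρ^(K+1)) = (1-1.177083)/(1-1.177083^10) = -0.1771/-4.1059 = 0.04313
P_K = P₀×ρ^K = 0.04313 × 1.177083^9 = 0.04313 × 4.3377 = 0.1871
Blocking probability P_9 = 0.1871 (18.71%)
L = ρ[1 - (K+1)ρ^K + Kρ^(K+1)] / [(1-ρ)(1-ρ^(K+1))]
L = 1.177083 × (1 - 10×4.33774 + 9×5.10588) / ((1 - 1.177083) × (1 - 5.10588)) = 5.7885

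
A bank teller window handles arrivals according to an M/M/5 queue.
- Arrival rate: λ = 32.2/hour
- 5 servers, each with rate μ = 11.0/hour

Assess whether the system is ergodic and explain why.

Stability requires ρ = λ/(cμ) < 1
ρ = 32.2/(5 × 11.0) = 32.2/55.00 = 0.5855
Since 0.5855 < 1, the system is STABLE.
The servers are busy 58.55% of the time.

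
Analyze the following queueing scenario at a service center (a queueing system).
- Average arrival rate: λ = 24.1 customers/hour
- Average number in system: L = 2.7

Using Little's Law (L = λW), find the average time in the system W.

Little's Law: L = λW, so W = L/λ
W = 2.7/24.1 = 0.1120 hours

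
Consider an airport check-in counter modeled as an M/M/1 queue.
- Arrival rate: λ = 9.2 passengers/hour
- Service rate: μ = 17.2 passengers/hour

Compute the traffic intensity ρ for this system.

Server utilization: ρ = λ/μ
ρ = 9.2/17.2 = 0.5349
The server is busy 53.49% of the time.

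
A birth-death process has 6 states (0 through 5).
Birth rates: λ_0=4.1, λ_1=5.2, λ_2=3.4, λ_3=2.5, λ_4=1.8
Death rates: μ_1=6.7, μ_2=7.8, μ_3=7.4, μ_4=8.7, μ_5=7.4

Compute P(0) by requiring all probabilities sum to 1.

Ratios P(n)/P(0) = (λ₀···λₙ₋₁)/(μ₁···μₙ):
P(1)/P(0) = (4.1)/(6.7) = 0.6119
P(2)/P(0) = (4.1×5.2)/(6.7×7.8) = 0.4080
P(3)/P(0) = (4.1×5.2×3.4)/(6.7×7.8×7.4) = 0.1874
P(4)/P(0) = (4.1×5.2×3.4×2.5)/(6.7×7.8×7.4×8.7) = 0.05386
P(5)/P(0) = (4.1×5.2×3.4×2.5×1.8)/(6.7×7.8×7.4×8.7×7.4) = 0.01310

Normalization: ∑ P(n) = 1
P(0) × (1.0000 + 0.6119 + 0.4080 + 0.1874 + 0.05386 + 0.01310) = 1
P(0) × 2.2743 = 1
P(0) = 1/2.2743 = 0.4397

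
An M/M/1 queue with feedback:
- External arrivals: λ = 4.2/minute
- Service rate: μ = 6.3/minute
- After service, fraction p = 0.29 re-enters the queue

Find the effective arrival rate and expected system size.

Effective arrival rate: λ_eff = λ/(1-p) = 4.2/(1-0.29) = 4.2/0.71 = 5.91549
ρ = λ_eff/μ = 5.91549/6.3 = 0.938967
L = ρ/(1-ρ) = 0.938967/(1-0.938967) = 15.3846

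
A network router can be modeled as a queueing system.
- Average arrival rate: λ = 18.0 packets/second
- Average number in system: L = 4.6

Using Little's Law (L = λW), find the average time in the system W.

Little's Law: L = λW, so W = L/λ
W = 4.6/18.0 = 0.2556 seconds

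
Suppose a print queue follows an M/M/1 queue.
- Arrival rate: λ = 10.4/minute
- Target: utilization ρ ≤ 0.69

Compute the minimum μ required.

ρ = λ/μ, so μ = λ/ρ
μ ≥ 10.4/0.69 = 15.0725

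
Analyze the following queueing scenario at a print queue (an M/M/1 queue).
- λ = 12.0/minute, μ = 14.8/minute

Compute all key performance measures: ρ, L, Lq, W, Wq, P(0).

Step 1: ρ = λ/μ = 12.0/14.8 = 0.8108
Step 2: L = λ/(μ-λ) = 12.0/2.80 = 4.2857
Step 3: Lq = λ²/(μ(μ-λ)) = 144.00/(14.8×2.80) = 3.4749
Step 4: W = 1/(μ-λ) = 1/2.80 = 0.35714
Step 5: Wq = λ/(μ(μ-λ)) = 12.0/(14.8×2.80) = 0.2896
Step 6: P(0) = 1-ρ = 0.1892
Verify: L = λW = 12.0×0.35714 = 4.2857 ✔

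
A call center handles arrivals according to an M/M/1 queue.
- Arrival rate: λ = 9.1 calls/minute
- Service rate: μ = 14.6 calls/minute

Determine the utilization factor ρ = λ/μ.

Server utilization: ρ = λ/μ
ρ = 9.1/14.6 = 0.6233
The server is busy 62.33% of the time.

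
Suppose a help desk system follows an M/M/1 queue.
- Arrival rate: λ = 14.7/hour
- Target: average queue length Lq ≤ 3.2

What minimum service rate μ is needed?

For M/M/1: Lq = λ²/(μ(μ-λ))
Need Lq ≤ 3.2, i.e. μ(μ-λ) ≥ λ²/3.2
μ² - 14.7μ - 216.09/3.2 ≥ 0  →  μ² - 14.7μ - 67.52812 ≥ 0
Quadratic formula (positive root): μ = [λ + √(λ² + 4×67.52812)]/2
Discriminant: 216.09 + 4×67.52812 = 486.2025, √486.2025 = 22.0500
μ ≥ (14.7 + 22.0500)/2 = 18.3750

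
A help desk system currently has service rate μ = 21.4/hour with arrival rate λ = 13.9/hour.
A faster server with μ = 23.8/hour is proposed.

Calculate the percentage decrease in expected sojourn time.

System 1: ρ₁ = 13.9/21.4 = 0.6495, W₁ = 1/(21.4-13.9) = 0.13333
System 2: ρ₂ = 13.9/23.8 = 0.5840, W₂ = 1/(23.8-13.9) = 0.10101
Improvement: (W₁-W₂)/W₁ = (0.13333-0.10101)/0.13333 = 24.24%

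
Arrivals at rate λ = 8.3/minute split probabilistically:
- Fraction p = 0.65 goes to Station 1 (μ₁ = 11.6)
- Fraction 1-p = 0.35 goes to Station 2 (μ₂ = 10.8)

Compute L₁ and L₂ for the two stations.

Effective rates: λ₁ = 8.3×0.65 = 5.395, λ₂ = 8.3×0.35 = 2.905
Station 1: ρ₁ = 5.395/11.6 = 0.4651, L₁ = ρ₁/(1-ρ₁) = 0.4651/(1-0.4651) = 0.8695
Station 2: ρ₂ = 2.905/10.8 = 0.2690, L₂ = ρ₂/(1-ρ₂) = 0.2690/(1-0.2690) = 0.3680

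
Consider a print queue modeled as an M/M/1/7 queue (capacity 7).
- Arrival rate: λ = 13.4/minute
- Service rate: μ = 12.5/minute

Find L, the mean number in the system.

ρ = λ/μ = 13.4/12.5 = 1.0720
P₀ = (1-ρ)/(1-ρ^(K+1)) = (1-1.0720)/(1-1.0720^8) = -0.07200/-0.7440 = 0.09677
P_K = P₀×ρ^K = 0.09677 × 1.0720^7 = 0.09677 × 1.6269 = 0.1574
L = ρ[1 - (K+1)ρ^K + Kρ^(K+1)] / [(1-ρ)(1-ρ^(K+1))]
L = 1.0720 × (1 - 8×1.6269099 + 7×1.7440474) / ((1 - 1.0720) × (1 - 1.7440474)) = 3.8631 jobs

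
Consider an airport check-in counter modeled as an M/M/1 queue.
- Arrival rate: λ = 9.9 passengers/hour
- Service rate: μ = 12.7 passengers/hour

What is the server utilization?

Server utilization: ρ = λ/μ
ρ = 9.9/12.7 = 0.7795
The server is busy 77.95% of the time.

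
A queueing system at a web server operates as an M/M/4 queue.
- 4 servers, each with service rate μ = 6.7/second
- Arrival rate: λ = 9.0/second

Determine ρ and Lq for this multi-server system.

Traffic intensity: ρ = λ/(cμ) = 9.0/(4×6.7) = 0.3358
Since ρ = 0.3358 < 1, system is stable.
Offered load a = λ/μ = cρ = 9.0/6.7 = 1.3433
P₀ = [ Σₙ₌₀^3 aⁿ/n! + a^4/(4!(1-ρ)) ]⁻¹
Σ = a^0/0! + a^1/1! + a^2/2! + a^3/3! = 1.0000 + 1.3433 + 0.9022 + 0.4040 = 3.6495
a^4/(4!(1-ρ)) = 3.2559/(24 × 0.66418) = 0.2043
P₀ = 1/(3.6495 + 0.2043) = 0.2595
Lq = P₀·a^4·ρ / (4!(1-ρ)²) = 0.2595 × 3.2559 × 0.3358 / (24 × 0.4411) = 0.02680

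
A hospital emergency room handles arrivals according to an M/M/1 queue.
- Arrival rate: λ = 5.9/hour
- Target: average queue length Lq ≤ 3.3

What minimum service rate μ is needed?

For M/M/1: Lq = λ²/(μ(μ-λ))
Need Lq ≤ 3.3, i.e. μ(μ-λ) ≥ λ²/3.3
μ² - 5.9μ - 34.81/3.3 ≥ 0  →  μ² - 5.9μ - 10.54848 ≥ 0
Quadratic formula (positive root): μ = [λ + √(λ² + 4×10.54848)]/2
Discriminant: 34.81 + 4×10.54848 = 77.0039, √77.0039 = 8.7752
μ ≥ (5.9 + 8.7752)/2 = 7.3376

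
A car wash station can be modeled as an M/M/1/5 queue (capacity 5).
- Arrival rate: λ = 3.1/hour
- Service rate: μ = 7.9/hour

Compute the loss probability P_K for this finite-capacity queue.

ρ = λ/μ = 3.1/7.9 = 0.3924
P₀ = (1-ρ)/(1-ρ^(K+1)) = (1-0.3924)/(1-0.3924^6) = 0.60760/0.99635 = 0.6098
P_K = P₀×ρ^K = 0.60983 × 0.3924^5 = 0.60983 × 0.0093035 = 0.005674
Blocking probability = 0.57%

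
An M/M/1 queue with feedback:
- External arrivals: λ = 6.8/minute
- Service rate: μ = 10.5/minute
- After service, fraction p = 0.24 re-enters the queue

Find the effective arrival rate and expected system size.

Effective arrival rate: λ_eff = λ/(1-p) = 6.8/(1-0.24) = 6.8/0.76 = 8.9474
ρ = λ_eff/μ = 8.9474/10.5 = 0.85213
L = ρ/(1-ρ) = 0.85213/(1-0.85213) = 5.7627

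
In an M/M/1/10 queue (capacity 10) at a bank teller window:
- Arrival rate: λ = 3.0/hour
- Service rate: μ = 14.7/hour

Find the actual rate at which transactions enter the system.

ρ = λ/μ = 3.0/14.7 = 0.204082
P₀ = (1-ρ)/(1-ρ^(K+1)) = (1-0.204082)/(1-0.204082^11) = 0.7959/1.0000 = 0.7959
P_K = P₀×ρ^K = 0.79592 × 0.204082^10 = 0.79592 × 0.00000012533 = 9.975e-08
λ_eff = λ(1-P_K) = 3.0 × (1 - 9.975e-08) = 3.0 × 1.0000 = 3.0000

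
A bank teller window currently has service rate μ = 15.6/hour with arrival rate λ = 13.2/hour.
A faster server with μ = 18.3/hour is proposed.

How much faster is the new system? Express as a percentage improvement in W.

System 1: ρ₁ = 13.2/15.6 = 0.8462, W₁ = 1/(15.6-13.2) = 0.4167
System 2: ρ₂ = 13.2/18.3 = 0.7213, W₂ = 1/(18.3-13.2) = 0.1961
Improvement: (W₁-W₂)/W₁ = (0.4167-0.1961)/0.4167 = 52.94%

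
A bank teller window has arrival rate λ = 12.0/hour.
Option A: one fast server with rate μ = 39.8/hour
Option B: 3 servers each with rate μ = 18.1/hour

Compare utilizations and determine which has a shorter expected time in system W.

Option A: single server μ = 39.8 (M/M/1)
  ρ_A = 12.0/39.8 = 0.3015
  W_A = 1/(μ-λ) = 1/(39.8-12.0) = 1/27.80 = 0.03597

Option B: 3 servers μ = 18.1 (M/M/3)
  ρ_B = λ/(cμ) = 12.0/(3×18.1) = 0.2210
  Offered load a = λ/μ = cρ = 12.0/18.1 = 0.6630
  P₀ = [ Σₙ₌₀^2 aⁿ/n! + a^3/(3!(1-ρ)) ]⁻¹
  Σ = a^0/0! + a^1/1! + a^2/2! = 1.0000 + 0.6630 + 0.2198 = 1.8828
  a^3/(3!(1-ρ)) = 0.29141/(6 × 0.77901) = 0.06235
  P₀ = 1/(1.8828 + 0.06235) = 0.5141
  Lq = P₀·a^3·ρ / (3!(1-ρ)²) = 0.51411 × 0.29141 × 0.22099 / (6 × 0.60685) = 0.009093
  Wq_B = Lq/λ = 0.009093/12.0 = 0.0007578
  W_B = Wq_B + 1/μ = 0.0007578 + 0.05525 = 0.05601

Since W_A = 0.03597 < W_B = 0.05601, Option A (single fast server) has the shorter time in system.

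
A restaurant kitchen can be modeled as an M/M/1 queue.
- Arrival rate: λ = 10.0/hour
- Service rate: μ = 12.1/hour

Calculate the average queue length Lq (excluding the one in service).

ρ = λ/μ = 10.0/12.1 = 0.8264
For M/M/1: Lq = λ²/(μ(μ-λ))
Lq = 100.00/(12.1 × 2.10)
Lq = 3.9355 orders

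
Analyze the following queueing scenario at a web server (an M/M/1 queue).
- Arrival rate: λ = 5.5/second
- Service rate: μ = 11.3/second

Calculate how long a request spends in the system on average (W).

First, compute utilization: ρ = λ/μ = 5.5/11.3 = 0.4867
For M/M/1: W = 1/(μ-λ)
W = 1/(11.3-5.5) = 1/5.80
W = 0.1724 seconds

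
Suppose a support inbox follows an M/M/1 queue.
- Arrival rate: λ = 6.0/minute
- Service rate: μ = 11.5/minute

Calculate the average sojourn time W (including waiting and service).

First, compute utilization: ρ = λ/μ = 6.0/11.5 = 0.5217
For M/M/1: W = 1/(μ-λ)
W = 1/(11.5-6.0) = 1/5.50
W = 0.1818 minutes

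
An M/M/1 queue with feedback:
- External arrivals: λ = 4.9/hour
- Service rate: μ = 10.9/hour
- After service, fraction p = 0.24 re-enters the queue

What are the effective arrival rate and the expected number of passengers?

Effective arrival rate: λ_eff = λ/(1-p) = 4.9/(1-0.24) = 4.9/0.76 = 6.4474
ρ = λ_eff/μ = 6.4474/10.9 = 0.5915
L = ρ/(1-ρ) = 0.5915/(1-0.5915) = 1.4480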